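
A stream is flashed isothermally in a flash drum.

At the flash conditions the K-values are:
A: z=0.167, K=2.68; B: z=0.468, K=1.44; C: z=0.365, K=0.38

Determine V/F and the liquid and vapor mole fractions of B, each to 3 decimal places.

Rachford–Rice: g(V/F) = Σ zᵢ(Kᵢ−1)/(1+V/F(Kᵢ−1)) = 0.
Check two-phase: ΣzᵢKᵢ = 1.260 > 1 and Σzᵢ/Kᵢ = 1.348 > 1, so g(0) = 0.260 > 0 and g(1) = -0.348 < 0.
Newton–Raphson from V/F = 0.55:
  V/F = 0.550: g = -0.0318, g' = -0.509 → V/F = 0.488
  V/F = 0.488: g = -0.0006, g' = -0.492 → V/F = 0.486
Converged at V/F = 0.486.
Compositions from xᵢ = zᵢ/(1+V/F(Kᵢ−1)), yᵢ = Kᵢxᵢ:
  A: x = 0.092, y = 0.246
  B: x = 0.385, y = 0.555
  C: x = 0.523, y = 0.199

V/F = 0.486, x_B = 0.385, y_B = 0.555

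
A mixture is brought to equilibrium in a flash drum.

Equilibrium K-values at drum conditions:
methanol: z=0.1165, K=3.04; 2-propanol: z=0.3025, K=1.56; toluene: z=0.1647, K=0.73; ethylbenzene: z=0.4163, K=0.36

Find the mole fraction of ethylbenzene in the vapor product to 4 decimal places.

y_ethylbenzene = 0.1652

Let ψ = V/F and solve Σ zᵢ(Kᵢ−1)/(1+ψ(Kᵢ−1)) = 0.
g(0) = ΣzᵢKᵢ − 1 = 0.0962 and g(1) = 1 − Σzᵢ/Kᵢ = -0.6142, so a root lies in (0, 1).
Newton–Raphson from ψ = 0.5:
  ψ = 0.5000: g = -0.19322, g' = -0.5615 → ψ = 0.1559
  ψ = 0.1559: g = -0.00627, g' = -0.5828 → ψ = 0.1451
  ψ = 0.1451: g = 0.00004, g' = -0.5900 → ψ = 0.1452
Converged at ψ = 0.1452.
Compositions from xᵢ = zᵢ/(1+ψ(Kᵢ−1)), yᵢ = Kᵢxᵢ:
  methanol: x = 0.0899, y = 0.2732
  2-propanol: x = 0.2798, y = 0.4364
  toluene: x = 0.1714, y = 0.1251
  ethylbenzene: x = 0.4589, y = 0.1652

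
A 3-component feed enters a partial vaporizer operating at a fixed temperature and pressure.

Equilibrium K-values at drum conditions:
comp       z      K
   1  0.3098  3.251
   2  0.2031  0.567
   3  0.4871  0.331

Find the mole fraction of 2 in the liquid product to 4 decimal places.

Material balance + equilibrium reduce to Σ zᵢ(Kᵢ−1)/(1+β(Kᵢ−1)) = 0.
Check two-phase: ΣzᵢKᵢ = 1.2835 > 1 and Σzᵢ/Kᵢ = 1.9251 > 1, so g(0) = 0.2835 > 0 and g(1) = -0.9251 < 0.
Newton–Raphson from β = 0.5:
  β = 0.5000: g = -0.27381, g' = -0.9017 → β = 0.1963
  β = 0.1963: g = 0.01235, g' = -1.0894 → β = 0.2077
  β = 0.2077: g = 0.00012, g' = -1.0689 → β = 0.2078
Converged at β = 0.2078.
Compositions from xᵢ = zᵢ/(1+β(Kᵢ−1)), yᵢ = Kᵢxᵢ:
  1: x = 0.2111, y = 0.6862
  2: x = 0.2232, y = 0.1265
  3: x = 0.5657, y = 0.1873

x_2 = 0.2232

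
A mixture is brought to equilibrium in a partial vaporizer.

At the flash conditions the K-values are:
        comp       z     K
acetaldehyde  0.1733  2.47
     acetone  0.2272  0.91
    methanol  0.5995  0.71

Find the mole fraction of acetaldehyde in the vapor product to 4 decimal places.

y_acetaldehyde = 0.3422

Material balance + equilibrium reduce to Σ zᵢ(Kᵢ−1)/(1+ψ(Kᵢ−1)) = 0.
g(0) = ΣzᵢKᵢ − 1 = 0.0604 and g(1) = 1 − Σzᵢ/Kᵢ = -0.1642, so a root lies in (0, 1).
Newton–Raphson from ψ = 0.5:
  ψ = 0.5000: g = -0.07792, g' = -0.1954 → ψ = 0.1012
  ψ = 0.1012: g = 0.02201, g' = -0.3392 → ψ = 0.1661
  ψ = 0.1661: g = 0.00134, g' = -0.2995 → ψ = 0.1706
Converged at ψ = 0.1706.
Compositions from xᵢ = zᵢ/(1+ψ(Kᵢ−1)), yᵢ = Kᵢxᵢ:
  acetaldehyde: x = 0.1386, y = 0.3422
  acetone: x = 0.2307, y = 0.2100
  methanol: x = 0.6307, y = 0.4478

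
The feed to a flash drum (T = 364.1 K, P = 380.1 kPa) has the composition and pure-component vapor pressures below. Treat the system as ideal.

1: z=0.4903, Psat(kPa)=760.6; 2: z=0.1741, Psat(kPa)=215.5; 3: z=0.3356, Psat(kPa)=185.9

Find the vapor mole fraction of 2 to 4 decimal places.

Raoult's law: Kᵢ = Pᵢˢᵃᵗ/P = Pᵢˢᵃᵗ/380.1.
  K_1 = 760.6/380.1 = 2.001052, K_2 = 215.5/380.1 = 0.566956, K_3 = 185.9/380.1 = 0.489082
Newton iteration, ψ⁰ = 0.5:
  ψ = 0.5000: g = 0.00057, g' = -0.4294 → ψ = 0.5013
Converged at ψ = 0.5013.
Compositions from xᵢ = zᵢ/(1+ψ(Kᵢ−1)), yᵢ = Kᵢxᵢ:
  1: x = 0.3265, y = 0.6533
  2: x = 0.2224, y = 0.1261
  3: x = 0.4512, y = 0.2207

y_2 = 0.1261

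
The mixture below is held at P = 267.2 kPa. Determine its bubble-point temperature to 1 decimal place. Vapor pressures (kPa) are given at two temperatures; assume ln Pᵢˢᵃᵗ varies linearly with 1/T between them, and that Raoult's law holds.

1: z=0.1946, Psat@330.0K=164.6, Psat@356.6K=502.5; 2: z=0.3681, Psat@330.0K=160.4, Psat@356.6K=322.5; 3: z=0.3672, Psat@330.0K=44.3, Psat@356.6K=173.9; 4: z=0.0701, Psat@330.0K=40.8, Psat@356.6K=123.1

Bubble-point temperature: ΣzᵢPᵢˢᵃᵗ(T) = P. Interpolate ln Pᵢˢᵃᵗ = aᵢ + bᵢ/T.
  T = 330.0 K: ΣzᵢPᵢˢᵃᵗ = 110.20 kPa
  T = 356.6 K: ΣzᵢPᵢˢᵃᵗ = 288.98 kPa
  T = 343.3 K: ΣzᵢPᵢˢᵃᵗ = 180.22 kPa
  T = 350.0 K: ΣzᵢPᵢˢᵃᵗ = 229.17 kPa
  T = 353.3 K: ΣzᵢPᵢˢᵃᵗ = 257.50 kPa
  T = 355.0 K: ΣzᵢPᵢˢᵃᵗ = 273.30 kPa
  T = 354.1 K: ΣzᵢPᵢˢᵃᵗ = 264.83 kPa
Interpolating between 354.1 K and 355.0 K gives T ≈ 354.4 K.

T = 354.4 K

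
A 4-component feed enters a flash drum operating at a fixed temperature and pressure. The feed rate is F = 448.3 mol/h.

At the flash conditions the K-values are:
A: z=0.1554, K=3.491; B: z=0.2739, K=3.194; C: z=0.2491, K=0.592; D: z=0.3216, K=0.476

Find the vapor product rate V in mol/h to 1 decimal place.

V = 292.5 mol/h

Rachford–Rice: g(ψ) = Σ zᵢ(Kᵢ−1)/(1+ψ(Kᵢ−1)) = 0.
g(0) = ΣzᵢKᵢ − 1 = 0.7179 and g(1) = 1 − Σzᵢ/Kᵢ = -0.2267, so a root lies in (0, 1).
Newton iteration, ψ⁰ = 0.5:
  ψ = 0.5000: g = 0.10294, g' = -0.7186 → ψ = 0.6432
  ψ = 0.6432: g = 0.00598, g' = -0.6463 → ψ = 0.6525
Converged at ψ = 0.6525.
Then V = ψ·F = 0.6525·448.3 = 292.5 mol/h and L = F − V = 155.8 mol/h.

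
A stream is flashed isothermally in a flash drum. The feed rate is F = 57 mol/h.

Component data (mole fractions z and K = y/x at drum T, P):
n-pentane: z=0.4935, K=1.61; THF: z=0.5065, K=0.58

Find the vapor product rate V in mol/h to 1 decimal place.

Let ψ = V/F and solve Σ zᵢ(Kᵢ−1)/(1+ψ(Kᵢ−1)) = 0.
Check two-phase: ΣzᵢKᵢ = 1.0883 > 1 and Σzᵢ/Kᵢ = 1.1798 > 1, so g(0) = 0.0883 > 0 and g(1) = -0.1798 < 0.
Binary case is linear: z₁(K₁−1)(1+ψ(K₂−1)) + z₂(K₂−1)(1+ψ(K₁−1)) = 0
⇒ ψ = [z₁(K₁−1)+z₂(K₂−1)] / [−(K₁−1)(K₂−1)] = 0.08831/0.25620 = 0.3447
Then V = ψ·F = 0.3447·57 = 19.6 mol/h and L = F − V = 37.4 mol/h.

V = 19.6 mol/h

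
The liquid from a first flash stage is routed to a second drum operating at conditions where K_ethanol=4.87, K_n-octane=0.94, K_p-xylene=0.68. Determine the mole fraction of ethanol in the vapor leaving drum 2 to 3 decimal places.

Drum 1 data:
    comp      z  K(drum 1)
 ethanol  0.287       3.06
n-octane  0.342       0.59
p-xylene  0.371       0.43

Drum 1:
Let ψ₁ = V/F and solve Σ zᵢ(Kᵢ−1)/(1+ψ₁(Kᵢ−1)) = 0.
Feasibility: ΣzᵢKᵢ = 1.240, Σzᵢ/Kᵢ = 1.536 — both > 1, two phases present.
Newton iteration, ψ₁⁰ = 0.5:
  ψ₁ = 0.500: g = -0.1809, g' = -0.622 → ψ₁ = 0.209
  ψ₁ = 0.209: g = 0.0196, g' = -0.819 → ψ₁ = 0.233
  ψ₁ = 0.233: g = 0.0004, g' = -0.786 → ψ₁ = 0.234
Converged at ψ₁ = 0.234.
Drum-1 compositions:
  ethanol: x = 0.194, y = 0.593
  n-octane: x = 0.378, y = 0.223
  p-xylene: x = 0.428, y = 0.184
Drum-2 feed = drum-1 liquid: z₂ = (0.1937, 0.3783, 0.4280).
Drum 2:
Let ψ₂ = V/F and solve Σ zᵢ(Kᵢ−1)/(1+ψ₂(Kᵢ−1)) = 0.
Feasibility: ΣzᵢKᵢ = 1.590, Σzᵢ/Kᵢ = 1.072 — both > 1, two phases present.
Newton iteration, ψ₂⁰ = 0.5:
  ψ₂ = 0.500: g = 0.0690, g' = -0.400 → ψ₂ = 0.672
  ψ₂ = 0.672: g = 0.0100, g' = -0.296 → ψ₂ = 0.706
  ψ₂ = 0.706: g = 0.0002, g' = -0.283 → ψ₂ = 0.707
Converged at ψ₂ = 0.707.
  ethanol: x = 0.052, y = 0.253
  n-octane: x = 0.395, y = 0.371
  p-xylene: x = 0.553, y = 0.376

y_ethanol (drum 2) = 0.253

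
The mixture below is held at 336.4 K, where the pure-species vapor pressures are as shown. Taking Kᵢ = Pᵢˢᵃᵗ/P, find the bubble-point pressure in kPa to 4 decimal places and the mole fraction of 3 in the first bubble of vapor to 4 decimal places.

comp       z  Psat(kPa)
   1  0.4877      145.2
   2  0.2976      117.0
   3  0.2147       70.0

Pbub = 120.6622 kPa, y_3 = 0.1246

At the bubble point ψ → 0, so ΣzᵢKᵢ = 1 with Kᵢ = Pᵢˢᵃᵗ/P ⇒ P = ΣzᵢPᵢˢᵃᵗ.
P = 0.4877·145.2 + 0.2976·117.0 + 0.2147·70.0 = 120.6622 kPa
yᵢ = zᵢPᵢˢᵃᵗ/P ⇒ y_3 = 0.2147·70.0/120.6622 = 0.1246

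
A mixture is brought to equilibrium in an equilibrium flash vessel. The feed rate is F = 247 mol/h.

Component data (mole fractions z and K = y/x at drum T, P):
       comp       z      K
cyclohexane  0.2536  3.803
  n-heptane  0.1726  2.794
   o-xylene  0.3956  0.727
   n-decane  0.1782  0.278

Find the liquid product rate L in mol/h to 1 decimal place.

Rachford–Rice: g(ψ) = Σ zᵢ(Kᵢ−1)/(1+ψ(Kᵢ−1)) = 0.
Feasibility: ΣzᵢKᵢ = 1.7838, Σzᵢ/Kᵢ = 1.3136 — both > 1, two phases present.
Iterate (Newton) starting at ψ = 0.5:
  ψ = 0.5000: g = 0.13281, g' = -0.7669 → ψ = 0.6732
  ψ = 0.6732: g = 0.00384, g' = -0.7490 → ψ = 0.6783
Converged at ψ = 0.6783.
Then V = ψ·F = 0.6783·247 = 167.5 mol/h and L = F − V = 79.5 mol/h.

L = 79.5 mol/h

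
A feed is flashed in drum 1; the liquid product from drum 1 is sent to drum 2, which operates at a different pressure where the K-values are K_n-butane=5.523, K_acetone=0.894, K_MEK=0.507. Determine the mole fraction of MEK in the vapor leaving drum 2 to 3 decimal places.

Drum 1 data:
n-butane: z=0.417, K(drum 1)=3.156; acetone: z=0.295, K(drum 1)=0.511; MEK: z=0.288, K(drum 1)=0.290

y_MEK (drum 2) = 0.274

Drum 1:
Rachford–Rice: g(ψ₁) = Σ zᵢ(Kᵢ−1)/(1+ψ₁(Kᵢ−1)) = 0.
Check two-phase: ΣzᵢKᵢ = 1.550 > 1 and Σzᵢ/Kᵢ = 1.703 > 1, so g(0) = 0.550 > 0 and g(1) = -0.703 < 0.
Iterate (Newton) starting at ψ₁ = 0.31:
  ψ₁ = 0.310: g = 0.1067, g' = -1.033 → ψ₁ = 0.413
  ψ₁ = 0.413: g = 0.0053, g' = -0.944 → ψ₁ = 0.419
Converged at ψ₁ = 0.419.
Drum-1 compositions:
  n-butane: x = 0.219, y = 0.692
  acetone: x = 0.371, y = 0.190
  MEK: x = 0.410, y = 0.119
Drum-2 feed = drum-1 liquid: z₂ = (0.2191, 0.3710, 0.4099).
Drum 2:
Let ψ₂ = V/F and solve Σ zᵢ(Kᵢ−1)/(1+ψ₂(Kᵢ−1)) = 0.
Check two-phase: ΣzᵢKᵢ = 1.750 > 1 and Σzᵢ/Kᵢ = 1.263 > 1, so g(0) = 0.750 > 0 and g(1) = -0.263 < 0.
Newton–Raphson from ψ₂ = 0.5:
  ψ₂ = 0.500: g = -0.0058, g' = -0.602 → ψ₂ = 0.490
Converged at ψ₂ = 0.490.
  n-butane: x = 0.068, y = 0.376
  acetone: x = 0.391, y = 0.350
  MEK: x = 0.541, y = 0.274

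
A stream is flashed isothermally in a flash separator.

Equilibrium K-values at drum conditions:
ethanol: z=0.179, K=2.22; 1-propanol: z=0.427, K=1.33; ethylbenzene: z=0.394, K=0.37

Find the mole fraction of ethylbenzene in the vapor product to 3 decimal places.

y_ethylbenzene = 0.174

Let β = V/F and solve Σ zᵢ(Kᵢ−1)/(1+β(Kᵢ−1)) = 0.
Feasibility: ΣzᵢKᵢ = 1.111, Σzᵢ/Kᵢ = 1.467 — both > 1, two phases present.
Newton–Raphson from β = 0.5:
  β = 0.500: g = -0.1058, g' = -0.470 → β = 0.275
  β = 0.275: g = -0.0076, g' = -0.417 → β = 0.257
Converged at β = 0.257.
Compositions from xᵢ = zᵢ/(1+β(Kᵢ−1)), yᵢ = Kᵢxᵢ:
  ethanol: x = 0.136, y = 0.303
  1-propanol: x = 0.394, y = 0.524
  ethylbenzene: x = 0.470, y = 0.174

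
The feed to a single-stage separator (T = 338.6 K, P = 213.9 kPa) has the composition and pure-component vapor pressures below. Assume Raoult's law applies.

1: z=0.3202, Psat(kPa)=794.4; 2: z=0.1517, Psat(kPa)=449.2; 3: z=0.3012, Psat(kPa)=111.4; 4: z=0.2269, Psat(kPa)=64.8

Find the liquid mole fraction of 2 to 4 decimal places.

x_2 = 0.0945

Raoult's law: Kᵢ = Pᵢˢᵃᵗ/P = Pᵢˢᵃᵗ/213.9.
  K_1 = 794.4/213.9 = 3.713885, K_2 = 449.2/213.9 = 2.100047, K_3 = 111.4/213.9 = 0.520804, K_4 = 64.8/213.9 = 0.302945
Rachford–Rice: g(V/F) = Σ zᵢ(Kᵢ−1)/(1+V/F(Kᵢ−1)) = 0.
g(0) = ΣzᵢKᵢ − 1 = 0.7334 and g(1) = 1 − Σzᵢ/Kᵢ = -0.4858, so a root lies in (0, 1).
Newton iteration, V/F⁰ = 0.61:
  V/F = 0.6100: g = -0.05200, g' = -0.8720 → V/F = 0.5504
  V/F = 0.5504: g = -0.00021, g' = -0.8683 → V/F = 0.5501
Converged at V/F = 0.5501.
Compositions from xᵢ = zᵢ/(1+V/F(Kᵢ−1)), yᵢ = Kᵢxᵢ:
  1: x = 0.1284, y = 0.4770
  2: x = 0.0945, y = 0.1985
  3: x = 0.4090, y = 0.2130
  4: x = 0.3680, y = 0.1115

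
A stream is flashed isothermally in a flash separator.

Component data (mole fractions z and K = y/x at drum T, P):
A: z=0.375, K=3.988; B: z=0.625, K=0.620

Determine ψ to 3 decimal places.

Material balance + equilibrium reduce to Σ zᵢ(Kᵢ−1)/(1+ψ(Kᵢ−1)) = 0.
g(0) = ΣzᵢKᵢ − 1 = 0.883 and g(1) = 1 − Σzᵢ/Kᵢ = -0.102, so a root lies in (0, 1).
Binary case is linear: z₁(K₁−1)(1+ψ(K₂−1)) + z₂(K₂−1)(1+ψ(K₁−1)) = 0
⇒ ψ = [z₁(K₁−1)+z₂(K₂−1)] / [−(K₁−1)(K₂−1)] = 0.8830/1.1354 = 0.778

ψ = 0.778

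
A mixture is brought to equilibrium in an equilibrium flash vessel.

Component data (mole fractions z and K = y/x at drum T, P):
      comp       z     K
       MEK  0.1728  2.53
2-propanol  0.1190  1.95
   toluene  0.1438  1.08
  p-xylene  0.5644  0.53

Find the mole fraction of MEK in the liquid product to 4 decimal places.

Rachford–Rice: g(ψ) = Σ zᵢ(Kᵢ−1)/(1+ψ(Kᵢ−1)) = 0.
g(0) = ΣzᵢKᵢ − 1 = 0.1237 and g(1) = 1 − Σzᵢ/Kᵢ = -0.3274, so a root lies in (0, 1).
Newton iteration, ψ⁰ = 0.5:
  ψ = 0.5000: g = -0.10926, g' = -0.3931 → ψ = 0.2221
  ψ = 0.2221: g = 0.00582, g' = -0.4549 → ψ = 0.2348
  ψ = 0.2348: g = 0.00004, g' = -0.4491 → ψ = 0.2349
Converged at ψ = 0.2349.
Compositions from xᵢ = zᵢ/(1+ψ(Kᵢ−1)), yᵢ = Kᵢxᵢ:
  MEK: x = 0.1271, y = 0.3216
  2-propanol: x = 0.0973, y = 0.1897
  toluene: x = 0.1411, y = 0.1524
  p-xylene: x = 0.6345, y = 0.3363

x_MEK = 0.1271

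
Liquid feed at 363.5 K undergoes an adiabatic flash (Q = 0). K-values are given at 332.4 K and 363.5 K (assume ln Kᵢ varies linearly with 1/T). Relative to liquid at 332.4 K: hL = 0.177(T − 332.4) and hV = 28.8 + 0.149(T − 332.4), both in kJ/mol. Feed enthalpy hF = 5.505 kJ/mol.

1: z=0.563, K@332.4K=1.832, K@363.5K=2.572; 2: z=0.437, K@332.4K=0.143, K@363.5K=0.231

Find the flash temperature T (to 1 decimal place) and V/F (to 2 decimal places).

Adiabatic flash: solve Rachford–Rice at each trial T, then check hF = ψ·hV(T) + (1−ψ)·hL(T).
  T = 332.4 K: K = (1.832, 0.143), RR gives ψ = 0.132, H_out = 3.793 kJ/mol
  T = 363.5 K: K = (2.572, 0.231), RR gives ψ = 0.454, H_out = 18.188 kJ/mol
  T = 347.9 K: K = (2.186, 0.184), RR gives ψ = 0.321, H_out = 11.853 kJ/mol
  T = 340.1 K: K = (2.004, 0.162), RR gives ψ = 0.237, H_out = 8.134 kJ/mol
  T = 336.2 K: K = (1.916, 0.152), RR gives ψ = 0.187, H_out = 6.041 kJ/mol
  T = 334.3 K: K = (1.874, 0.148), RR gives ψ = 0.160, H_out = 4.946 kJ/mol
Linear interpolation between T = 334.3 (H_out = 4.946) and T = 336.2 (H_out = 6.041) on hF = 5.505 gives T ≈ 335.3 K, at which ψ = 0.17.

T = 335.3 K, V/F = 0.17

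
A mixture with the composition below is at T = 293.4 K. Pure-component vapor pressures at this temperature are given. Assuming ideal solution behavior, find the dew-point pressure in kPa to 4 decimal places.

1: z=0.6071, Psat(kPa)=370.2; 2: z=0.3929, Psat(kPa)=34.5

Pdew = 76.7558 kPa

At the dew point ψ → 1, so Σzᵢ/Kᵢ = 1 with Kᵢ = Pᵢˢᵃᵗ/P ⇒ 1/P = Σzᵢ/Pᵢˢᵃᵗ.
1/P = 0.6071/370.2 + 0.3929/34.5 = 0.0130283 ⇒ P = 76.7558 kPa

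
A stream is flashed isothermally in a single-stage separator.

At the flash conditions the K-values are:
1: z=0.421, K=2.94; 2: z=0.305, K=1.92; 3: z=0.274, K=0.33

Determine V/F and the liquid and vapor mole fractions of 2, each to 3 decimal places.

V/F = 0.889, x_2 = 0.168, y_2 = 0.322

Rachford–Rice: g(V/F) = Σ zᵢ(Kᵢ−1)/(1+V/F(Kᵢ−1)) = 0.
g(0) = ΣzᵢKᵢ − 1 = 0.914 and g(1) = 1 − Σzᵢ/Kᵢ = -0.132, so a root lies in (0, 1).
Iterate (Newton) starting at V/F = 0.62:
  V/F = 0.620: g = 0.2354, g' = -0.791 → V/F = 0.918
  V/F = 0.918: g = -0.0306, g' = -1.110 → V/F = 0.890
  V/F = 0.890: g = -0.0009, g' = -1.046 → V/F = 0.889
Converged at V/F = 0.889.
Compositions from xᵢ = zᵢ/(1+V/F(Kᵢ−1)), yᵢ = Kᵢxᵢ:
  1: x = 0.155, y = 0.454
  2: x = 0.168, y = 0.322
  3: x = 0.678, y = 0.224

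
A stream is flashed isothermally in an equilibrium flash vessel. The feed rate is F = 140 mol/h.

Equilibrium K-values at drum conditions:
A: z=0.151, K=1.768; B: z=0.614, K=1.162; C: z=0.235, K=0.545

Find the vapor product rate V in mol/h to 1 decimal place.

V = 105.0 mol/h

Material balance + equilibrium reduce to Σ zᵢ(Kᵢ−1)/(1+V/F(Kᵢ−1)) = 0.
g(0) = ΣzᵢKᵢ − 1 = 0.109 and g(1) = 1 − Σzᵢ/Kᵢ = -0.045, so a root lies in (0, 1).
Iterate (Newton) starting at V/F = 0.5:
  V/F = 0.500: g = 0.0374, g' = -0.142 → V/F = 0.764
  V/F = 0.764: g = -0.0022, g' = -0.162 → V/F = 0.750
Converged at V/F = 0.750.
Then V = V/F·F = 0.7498·140 = 105.0 mol/h and L = F − V = 35.0 mol/h.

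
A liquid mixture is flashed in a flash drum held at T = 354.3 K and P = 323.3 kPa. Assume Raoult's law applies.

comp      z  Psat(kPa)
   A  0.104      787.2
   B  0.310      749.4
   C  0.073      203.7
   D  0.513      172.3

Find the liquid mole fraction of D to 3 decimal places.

Raoult's law: Kᵢ = Pᵢˢᵃᵗ/P = Pᵢˢᵃᵗ/323.3.
  K_A = 787.2/323.3 = 2.43489, K_B = 749.4/323.3 = 2.31797, K_C = 203.7/323.3 = 0.63006, K_D = 172.3/323.3 = 0.53294
Newton–Raphson from V/F = 0.5:
  V/F = 0.500: g = -0.0126, g' = -0.474 → V/F = 0.473
  V/F = 0.473: g = 0.0001, g' = -0.479 → V/F = 0.474
Converged at V/F = 0.474.
Compositions from xᵢ = zᵢ/(1+V/F(Kᵢ−1)), yᵢ = Kᵢxᵢ:
  A: x = 0.062, y = 0.151
  B: x = 0.191, y = 0.442
  C: x = 0.089, y = 0.056
  D: x = 0.659, y = 0.351

x_D = 0.659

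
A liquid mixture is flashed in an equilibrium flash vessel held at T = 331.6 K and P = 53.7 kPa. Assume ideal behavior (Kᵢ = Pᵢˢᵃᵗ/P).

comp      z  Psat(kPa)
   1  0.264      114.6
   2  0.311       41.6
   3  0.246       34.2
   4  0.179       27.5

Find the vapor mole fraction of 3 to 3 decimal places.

Raoult's law: Kᵢ = Pᵢˢᵃᵗ/P = Pᵢˢᵃᵗ/53.7.
  K_1 = 114.6/53.7 = 2.13408, K_2 = 41.6/53.7 = 0.77467, K_3 = 34.2/53.7 = 0.63687, K_4 = 27.5/53.7 = 0.51210
Rachford–Rice: g(ψ) = Σ zᵢ(Kᵢ−1)/(1+ψ(Kᵢ−1)) = 0.
Feasibility: ΣzᵢKᵢ = 1.053, Σzᵢ/Kᵢ = 1.261 — both > 1, two phases present.
Newton–Raphson from ψ = 0.57:
  ψ = 0.570: g = -0.1322, g' = -0.279 → ψ = 0.097
  ψ = 0.097: g = 0.0139, g' = -0.374 → ψ = 0.134
  ψ = 0.134: g = 0.0003, g' = -0.357 → ψ = 0.135
Converged at ψ = 0.135.
Compositions from xᵢ = zᵢ/(1+ψ(Kᵢ−1)), yᵢ = Kᵢxᵢ:
  1: x = 0.229, y = 0.489
  2: x = 0.321, y = 0.248
  3: x = 0.259, y = 0.165
  4: x = 0.192, y = 0.098

y_3 = 0.165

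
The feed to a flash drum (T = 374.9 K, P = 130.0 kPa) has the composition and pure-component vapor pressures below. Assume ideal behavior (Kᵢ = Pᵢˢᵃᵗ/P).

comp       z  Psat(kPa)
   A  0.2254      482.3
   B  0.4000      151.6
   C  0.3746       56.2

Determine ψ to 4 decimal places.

Raoult's law: Kᵢ = Pᵢˢᵃᵗ/P = Pᵢˢᵃᵗ/130.0.
  K_A = 482.3/130.0 = 3.710000, K_B = 151.6/130.0 = 1.166154, K_C = 56.2/130.0 = 0.432308
Rachford–Rice: g(ψ) = Σ zᵢ(Kᵢ−1)/(1+ψ(Kᵢ−1)) = 0.
Feasibility: ΣzᵢKᵢ = 1.4646, Σzᵢ/Kᵢ = 1.2703 — both > 1, two phases present.
Iterate (Newton) starting at ψ = 0.5:
  ψ = 0.5000: g = 0.02380, g' = -0.5433 → ψ = 0.5438
  ψ = 0.5438: g = 0.00026, g' = -0.5324 → ψ = 0.5443
Converged at ψ = 0.5443.

ψ = 0.5443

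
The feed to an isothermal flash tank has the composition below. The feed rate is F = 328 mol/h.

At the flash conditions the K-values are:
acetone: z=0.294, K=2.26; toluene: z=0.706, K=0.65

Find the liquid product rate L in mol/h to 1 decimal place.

L = 236.3 mol/h

Binary case is linear: z₁(K₁−1)(1+ψ(K₂−1)) + z₂(K₂−1)(1+ψ(K₁−1)) = 0
⇒ ψ = [z₁(K₁−1)+z₂(K₂−1)] / [−(K₁−1)(K₂−1)] = 0.1233/0.4410 = 0.280
Then V = ψ·F = 0.2797·328 = 91.7 mol/h and L = F − V = 236.3 mol/h.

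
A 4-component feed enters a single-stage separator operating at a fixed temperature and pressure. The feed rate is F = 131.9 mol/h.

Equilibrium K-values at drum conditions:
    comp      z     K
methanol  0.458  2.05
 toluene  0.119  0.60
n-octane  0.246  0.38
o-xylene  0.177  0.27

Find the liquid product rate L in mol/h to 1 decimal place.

L = 101.2 mol/h

Let ψ = V/F and solve Σ zᵢ(Kᵢ−1)/(1+ψ(Kᵢ−1)) = 0.
Feasibility: ΣzᵢKᵢ = 1.152, Σzᵢ/Kᵢ = 1.725 — both > 1, two phases present.
Newton iteration, ψ⁰ = 0.41:
  ψ = 0.410: g = -0.1097, g' = -0.636 → ψ = 0.238
  ψ = 0.238: g = -0.0029, g' = -0.615 → ψ = 0.233
Converged at ψ = 0.233.
Then V = ψ·F = 0.2329·131.9 = 30.7 mol/h and L = F − V = 101.2 mol/h.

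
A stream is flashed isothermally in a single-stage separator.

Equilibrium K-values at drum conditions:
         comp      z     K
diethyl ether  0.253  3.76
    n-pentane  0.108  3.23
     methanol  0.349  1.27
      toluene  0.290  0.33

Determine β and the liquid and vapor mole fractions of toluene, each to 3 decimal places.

β = 0.757, x_toluene = 0.588, y_toluene = 0.194

Iterate (Newton) starting at β = 0.53:
  β = 0.530: g = 0.1751, g' = -0.763 → β = 0.759
  β = 0.759: g = -0.0024, g' = -0.832 → β = 0.757
Converged at β = 0.757.
Compositions from xᵢ = zᵢ/(1+β(Kᵢ−1)), yᵢ = Kᵢxᵢ:
  diethyl ether: x = 0.082, y = 0.308
  n-pentane: x = 0.040, y = 0.130
  methanol: x = 0.290, y = 0.368
  toluene: x = 0.588, y = 0.194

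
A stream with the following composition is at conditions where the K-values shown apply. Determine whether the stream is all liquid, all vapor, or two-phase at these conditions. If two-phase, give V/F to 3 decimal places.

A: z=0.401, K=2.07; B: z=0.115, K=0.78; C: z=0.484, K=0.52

ΣzᵢKᵢ = 1.171; Σzᵢ/Kᵢ = 1.272.
Both exceed 1, so a two-phase solution exists.
Rachford–Rice: g(ψ) = Σ zᵢ(Kᵢ−1)/(1+ψ(Kᵢ−1)) = 0.
Iterate (Newton) starting at ψ = 0.5:
  ψ = 0.500: g = -0.0546, g' = -0.395 → ψ = 0.362
  ψ = 0.362: g = 0.0007, g' = -0.408 → ψ = 0.363
Converged at ψ = 0.363.

two-phase, V/F = 0.363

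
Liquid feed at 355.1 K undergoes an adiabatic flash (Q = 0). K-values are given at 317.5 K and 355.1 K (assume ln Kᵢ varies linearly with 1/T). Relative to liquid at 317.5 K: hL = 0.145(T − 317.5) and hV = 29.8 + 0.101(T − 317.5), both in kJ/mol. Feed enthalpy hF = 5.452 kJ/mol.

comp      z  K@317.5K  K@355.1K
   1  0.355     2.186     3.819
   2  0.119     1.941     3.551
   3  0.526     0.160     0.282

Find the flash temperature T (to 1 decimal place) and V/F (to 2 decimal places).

T = 321.9 K, V/F = 0.16

Adiabatic flash: solve Rachford–Rice at each trial T, then check hF = ψ·hV(T) + (1−ψ)·hL(T).
  T = 317.5 K: K = (2.186, 1.941, 0.160), RR gives ψ = 0.096, H_out = 2.864 kJ/mol
  T = 355.1 K: K = (3.819, 3.551, 0.282), RR gives ψ = 0.469, H_out = 18.647 kJ/mol
  T = 336.3 K: K = (2.935, 2.670, 0.216), RR gives ψ = 0.322, H_out = 12.070 kJ/mol
  T = 326.9 K: K = (2.544, 2.287, 0.187), RR gives ψ = 0.227, H_out = 8.023 kJ/mol
  T = 322.2 K: K = (2.361, 2.109, 0.173), RR gives ψ = 0.167, H_out = 5.631 kJ/mol
  T = 319.9 K: K = (2.274, 2.026, 0.167), RR gives ψ = 0.134, H_out = 4.332 kJ/mol
Linear interpolation between T = 319.9 (H_out = 4.332) and T = 322.2 (H_out = 5.631) on hF = 5.452 gives T ≈ 321.9 K, at which ψ = 0.16.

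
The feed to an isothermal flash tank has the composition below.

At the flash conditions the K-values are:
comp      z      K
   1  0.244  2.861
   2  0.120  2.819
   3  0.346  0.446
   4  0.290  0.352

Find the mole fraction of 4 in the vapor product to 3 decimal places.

Rachford–Rice: g(ψ) = Σ zᵢ(Kᵢ−1)/(1+ψ(Kᵢ−1)) = 0.
Feasibility: ΣzᵢKᵢ = 1.293, Σzᵢ/Kᵢ = 1.728 — both > 1, two phases present.
Newton–Raphson from ψ = 0.56:
  ψ = 0.560: g = -0.2424, g' = -0.823 → ψ = 0.266
  ψ = 0.266: g = -0.0007, g' = -0.883 → ψ = 0.265
Converged at ψ = 0.265.
Compositions from xᵢ = zᵢ/(1+ψ(Kᵢ−1)), yᵢ = Kᵢxᵢ:
  1: x = 0.163, y = 0.468
  2: x = 0.081, y = 0.228
  3: x = 0.405, y = 0.181
  4: x = 0.350, y = 0.123

y_4 = 0.123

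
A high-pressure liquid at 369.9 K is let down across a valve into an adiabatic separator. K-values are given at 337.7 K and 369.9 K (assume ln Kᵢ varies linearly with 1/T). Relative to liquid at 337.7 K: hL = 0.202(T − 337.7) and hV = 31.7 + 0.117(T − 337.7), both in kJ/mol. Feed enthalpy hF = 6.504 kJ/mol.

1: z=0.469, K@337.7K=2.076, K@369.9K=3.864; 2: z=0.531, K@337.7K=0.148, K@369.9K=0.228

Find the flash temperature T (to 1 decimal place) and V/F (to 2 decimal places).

Adiabatic flash: solve Rachford–Rice at each trial T, then check hF = ψ·hV(T) + (1−ψ)·hL(T).
  T = 337.7 K: K = (2.076, 0.148), RR gives ψ = 0.057, H_out = 1.806 kJ/mol
  T = 369.9 K: K = (3.864, 0.228), RR gives ψ = 0.422, H_out = 18.730 kJ/mol
  T = 353.8 K: K = (2.873, 0.186), RR gives ψ = 0.292, H_out = 12.117 kJ/mol
  T = 345.8 K: K = (2.454, 0.166), RR gives ψ = 0.197, H_out = 7.753 kJ/mol
  T = 341.8 K: K = (2.262, 0.157), RR gives ψ = 0.135, H_out = 5.076 kJ/mol
  T = 343.8 K: K = (2.356, 0.162), RR gives ψ = 0.168, H_out = 6.467 kJ/mol
Linear interpolation between T = 343.8 (H_out = 6.467) and T = 345.8 (H_out = 7.753) on hF = 6.504 gives T ≈ 343.9 K, at which ψ = 0.17.

T = 343.9 K, V/F = 0.17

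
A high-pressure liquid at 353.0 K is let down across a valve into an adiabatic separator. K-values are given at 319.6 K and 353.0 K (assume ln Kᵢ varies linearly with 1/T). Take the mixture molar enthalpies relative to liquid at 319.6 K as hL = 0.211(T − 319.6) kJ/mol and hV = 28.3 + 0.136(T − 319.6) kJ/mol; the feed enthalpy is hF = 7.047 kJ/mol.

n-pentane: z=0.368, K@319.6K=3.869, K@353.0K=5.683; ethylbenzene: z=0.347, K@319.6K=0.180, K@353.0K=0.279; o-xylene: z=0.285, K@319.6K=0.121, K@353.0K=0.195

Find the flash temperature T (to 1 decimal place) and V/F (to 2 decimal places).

T = 322.6 K, V/F = 0.23

Adiabatic flash: solve Rachford–Rice at each trial T, then check hF = ψ·hV(T) + (1−ψ)·hL(T).
  T = 319.6 K: K = (3.869, 0.180, 0.121), RR gives ψ = 0.214, H_out = 6.064 kJ/mol
  T = 353.0 K: K = (5.683, 0.279, 0.195), RR gives ψ = 0.349, H_out = 16.061 kJ/mol
  T = 336.3 K: K = (4.734, 0.227, 0.155), RR gives ψ = 0.287, H_out = 11.295 kJ/mol
  T = 328.0 K: K = (4.293, 0.203, 0.138), RR gives ψ = 0.253, H_out = 8.776 kJ/mol
  T = 323.8 K: K = (4.078, 0.191, 0.129), RR gives ψ = 0.234, H_out = 7.444 kJ/mol
  T = 321.7 K: K = (3.973, 0.186, 0.125), RR gives ψ = 0.224, H_out = 6.760 kJ/mol
Linear interpolation between T = 321.7 (H_out = 6.760) and T = 323.8 (H_out = 7.444) on hF = 7.047 gives T ≈ 322.6 K, at which ψ = 0.23.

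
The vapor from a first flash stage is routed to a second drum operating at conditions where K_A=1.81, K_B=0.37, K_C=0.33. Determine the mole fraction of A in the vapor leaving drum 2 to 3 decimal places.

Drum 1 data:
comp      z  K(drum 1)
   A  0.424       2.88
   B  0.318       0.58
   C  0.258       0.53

y_A (drum 2) = 0.804

Drum 1:
Material balance + equilibrium reduce to Σ zᵢ(Kᵢ−1)/(1+ψ₁(Kᵢ−1)) = 0.
g(0) = ΣzᵢKᵢ − 1 = 0.542 and g(1) = 1 − Σzᵢ/Kᵢ = -0.182, so a root lies in (0, 1).
Iterate (Newton) starting at ψ₁ = 0.45:
  ψ₁ = 0.450: g = 0.1133, g' = -0.617 → ψ₁ = 0.634
  ψ₁ = 0.634: g = 0.0090, g' = -0.532 → ψ₁ = 0.651
Converged at ψ₁ = 0.651.
Drum-1 compositions:
  A: x = 0.191, y = 0.549
  B: x = 0.438, y = 0.254
  C: x = 0.372, y = 0.197
Drum-2 feed = drum-1 vapor: z₂ = (0.5492, 0.2538, 0.1970).
Drum 2:
Iterate (Newton) starting at ψ₂ = 0.5:
  ψ₂ = 0.500: g = -0.1153, g' = -0.597 → ψ₂ = 0.307
  ψ₂ = 0.307: g = -0.0081, g' = -0.526 → ψ₂ = 0.291
Converged at ψ₂ = 0.291.
  A: x = 0.444, y = 0.804
  B: x = 0.311, y = 0.115
  C: x = 0.245, y = 0.081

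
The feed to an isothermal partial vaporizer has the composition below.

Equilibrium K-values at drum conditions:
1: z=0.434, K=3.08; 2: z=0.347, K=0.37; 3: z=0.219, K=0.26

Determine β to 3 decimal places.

β = 0.372

Material balance + equilibrium reduce to Σ zᵢ(Kᵢ−1)/(1+β(Kᵢ−1)) = 0.
Feasibility: ΣzᵢKᵢ = 1.522, Σzᵢ/Kᵢ = 1.921 — both > 1, two phases present.
Newton iteration, β⁰ = 0.5:
  β = 0.500: g = -0.1339, g' = -1.047 → β = 0.372
Converged at β = 0.372.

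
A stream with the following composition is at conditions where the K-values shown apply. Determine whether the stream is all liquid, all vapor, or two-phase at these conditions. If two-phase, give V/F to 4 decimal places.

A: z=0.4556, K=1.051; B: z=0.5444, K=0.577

ΣzᵢKᵢ = 0.7930; Σzᵢ/Kᵢ = 1.3770.
Since ΣzᵢKᵢ < 1 the mixture is below its bubble point — single liquid phase.

all liquid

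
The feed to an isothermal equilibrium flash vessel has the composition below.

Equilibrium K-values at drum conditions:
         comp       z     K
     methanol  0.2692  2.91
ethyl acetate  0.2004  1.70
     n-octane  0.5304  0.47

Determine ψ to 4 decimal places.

ψ = 0.4736

Let ψ = V/F and solve Σ zᵢ(Kᵢ−1)/(1+ψ(Kᵢ−1)) = 0.
Check two-phase: ΣzᵢKᵢ = 1.3733 > 1 and Σzᵢ/Kᵢ = 1.3389 > 1, so g(0) = 0.3733 > 0 and g(1) = -0.3389 < 0.
Newton iteration, ψ⁰ = 0.69:
  ψ = 0.6900: g = -0.12677, g' = -0.5977 → ψ = 0.4779
  ψ = 0.4779: g = -0.00256, g' = -0.5908 → ψ = 0.4736
Converged at ψ = 0.4736.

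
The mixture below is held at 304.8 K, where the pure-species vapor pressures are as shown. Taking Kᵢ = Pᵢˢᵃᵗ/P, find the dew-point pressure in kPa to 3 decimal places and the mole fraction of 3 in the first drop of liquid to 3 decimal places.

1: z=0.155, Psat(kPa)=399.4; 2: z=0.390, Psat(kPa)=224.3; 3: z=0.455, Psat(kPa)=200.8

At the dew point ψ → 1, so Σzᵢ/Kᵢ = 1 with Kᵢ = Pᵢˢᵃᵗ/P ⇒ 1/P = Σzᵢ/Pᵢˢᵃᵗ.
1/P = 0.155/399.4 + 0.390/224.3 + 0.455/200.8 = 0.004393 ⇒ P = 227.647 kPa
xᵢ = zᵢP/Pᵢˢᵃᵗ ⇒ x_3 = 0.455·227.647/200.8 = 0.516

Pdew = 227.647 kPa, x_3 = 0.516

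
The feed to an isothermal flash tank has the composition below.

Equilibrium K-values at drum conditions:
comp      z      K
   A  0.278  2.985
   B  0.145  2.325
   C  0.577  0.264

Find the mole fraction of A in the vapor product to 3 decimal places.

y_A = 0.560

Newton–Raphson from ψ = 0.5:
  ψ = 0.500: g = -0.2794, g' = -1.151 → ψ = 0.257
  ψ = 0.257: g = -0.0151, g' = -1.097 → ψ = 0.243
Converged at ψ = 0.243.
Compositions from xᵢ = zᵢ/(1+ψ(Kᵢ−1)), yᵢ = Kᵢxᵢ:
  A: x = 0.187, y = 0.560
  B: x = 0.110, y = 0.255
  C: x = 0.703, y = 0.186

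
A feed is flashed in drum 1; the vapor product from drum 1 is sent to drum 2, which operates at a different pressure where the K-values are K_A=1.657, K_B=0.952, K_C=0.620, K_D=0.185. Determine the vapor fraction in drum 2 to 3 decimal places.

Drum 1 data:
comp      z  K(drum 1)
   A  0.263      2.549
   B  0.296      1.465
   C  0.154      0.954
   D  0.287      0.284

Drum 1:
Iterate (Newton) starting at ψ₁ = 0.46:
  ψ₁ = 0.460: g = 0.0376, g' = -0.586 → ψ₁ = 0.524
  ψ₁ = 0.524: g = -0.0007, g' = -0.611 → ψ₁ = 0.523
Converged at ψ₁ = 0.523.
Drum-1 compositions:
  A: x = 0.145, y = 0.370
  B: x = 0.238, y = 0.349
  C: x = 0.158, y = 0.151
  D: x = 0.459, y = 0.130
Drum-2 feed = drum-1 vapor: z₂ = (0.3703, 0.3488, 0.1505, 0.1303).
Drum 2:
Rachford–Rice: g(ψ₂) = Σ zᵢ(Kᵢ−1)/(1+ψ₂(Kᵢ−1)) = 0.
Check two-phase: ΣzᵢKᵢ = 1.063 > 1 and Σzᵢ/Kᵢ = 1.537 > 1, so g(0) = 0.063 > 0 and g(1) = -0.537 < 0.
Iterate (Newton) starting at ψ₂ = 0.47:
  ψ₂ = 0.470: g = -0.0730, g' = -0.354 → ψ₂ = 0.264
  ψ₂ = 0.264: g = -0.0084, g' = -0.284 → ψ₂ = 0.234
Converged at ψ₂ = 0.234.
  A: x = 0.321, y = 0.532
  B: x = 0.353, y = 0.336
  C: x = 0.165, y = 0.102
  D: x = 0.161, y = 0.030

V/F (drum 2) = 0.234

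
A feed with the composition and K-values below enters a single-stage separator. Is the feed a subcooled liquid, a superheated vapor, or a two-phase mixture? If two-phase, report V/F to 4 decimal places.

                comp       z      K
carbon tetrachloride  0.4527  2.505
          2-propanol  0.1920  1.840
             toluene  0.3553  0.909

superheated vapor

ΣzᵢKᵢ = 1.8103; Σzᵢ/Kᵢ = 0.6759.
Since Σzᵢ/Kᵢ < 1 the mixture is above its dew point — single vapor phase.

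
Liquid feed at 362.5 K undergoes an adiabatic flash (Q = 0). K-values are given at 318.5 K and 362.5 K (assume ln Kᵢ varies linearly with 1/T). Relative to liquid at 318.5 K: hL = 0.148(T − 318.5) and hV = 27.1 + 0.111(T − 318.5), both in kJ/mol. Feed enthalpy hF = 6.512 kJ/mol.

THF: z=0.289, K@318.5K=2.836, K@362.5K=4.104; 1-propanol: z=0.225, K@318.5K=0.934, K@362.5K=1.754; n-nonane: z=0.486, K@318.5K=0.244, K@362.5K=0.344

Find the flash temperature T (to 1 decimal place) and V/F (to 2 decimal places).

T = 325.5 K, V/F = 0.20

Adiabatic flash: solve Rachford–Rice at each trial T, then check hF = ψ·hV(T) + (1−ψ)·hL(T).
  T = 318.5 K: K = (2.836, 0.934, 0.244), RR gives ψ = 0.136, H_out = 3.688 kJ/mol
  T = 362.5 K: K = (4.104, 1.754, 0.344), RR gives ψ = 0.500, H_out = 19.256 kJ/mol
  T = 340.5 K: K = (3.453, 1.306, 0.293), RR gives ψ = 0.336, H_out = 12.098 kJ/mol
  T = 329.5 K: K = (3.139, 1.111, 0.268), RR gives ψ = 0.241, H_out = 8.072 kJ/mol
  T = 324.0 K: K = (2.986, 1.020, 0.256), RR gives ψ = 0.190, H_out = 5.929 kJ/mol
  T = 326.8 K: K = (3.064, 1.066, 0.262), RR gives ψ = 0.217, H_out = 7.032 kJ/mol
  T = 325.4 K: K = (3.025, 1.043, 0.259), RR gives ψ = 0.203, H_out = 6.483 kJ/mol
Linear interpolation between T = 325.4 (H_out = 6.483) and T = 326.8 (H_out = 7.032) on hF = 6.512 gives T ≈ 325.5 K, at which ψ = 0.20.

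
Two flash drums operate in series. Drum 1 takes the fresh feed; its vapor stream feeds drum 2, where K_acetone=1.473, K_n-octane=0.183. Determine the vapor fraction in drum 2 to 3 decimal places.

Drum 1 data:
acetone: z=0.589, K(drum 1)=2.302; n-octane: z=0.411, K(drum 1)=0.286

V/F (drum 2) = 0.607

Drum 1:
Material balance + equilibrium reduce to Σ zᵢ(Kᵢ−1)/(1+ψ₁(Kᵢ−1)) = 0.
Feasibility: ΣzᵢKᵢ = 1.473, Σzᵢ/Kᵢ = 1.693 — both > 1, two phases present.
Binary case is linear: z₁(K₁−1)(1+ψ₁(K₂−1)) + z₂(K₂−1)(1+ψ₁(K₁−1)) = 0
⇒ ψ₁ = [z₁(K₁−1)+z₂(K₂−1)] / [−(K₁−1)(K₂−1)] = 0.4734/0.9296 = 0.509
Drum-1 compositions:
  acetone: x = 0.354, y = 0.815
  n-octane: x = 0.646, y = 0.185
Drum-2 feed = drum-1 vapor: z₂ = (0.8153, 0.1847).
Drum 2:
Rachford–Rice: g(ψ₂) = Σ zᵢ(Kᵢ−1)/(1+ψ₂(Kᵢ−1)) = 0.
Feasibility: ΣzᵢKᵢ = 1.235, Σzᵢ/Kᵢ = 1.563 — both > 1, two phases present.
Iterate (Newton) starting at ψ₂ = 0.6:
  ψ₂ = 0.600: g = 0.0044, g' = -0.585 → ψ₂ = 0.607
Converged at ψ₂ = 0.607.
  acetone: x = 0.633, y = 0.933
  n-octane: x = 0.367, y = 0.067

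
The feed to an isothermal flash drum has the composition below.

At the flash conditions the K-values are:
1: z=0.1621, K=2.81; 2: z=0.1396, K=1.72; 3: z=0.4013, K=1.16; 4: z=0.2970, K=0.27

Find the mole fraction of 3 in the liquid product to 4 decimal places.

x_3 = 0.3769

Material balance + equilibrium reduce to Σ zᵢ(Kᵢ−1)/(1+β(Kᵢ−1)) = 0.
g(0) = ΣzᵢKᵢ − 1 = 0.2413 and g(1) = 1 − Σzᵢ/Kᵢ = -0.5848, so a root lies in (0, 1).
Newton iteration, β⁰ = 0.5:
  β = 0.5000: g = -0.05406, g' = -0.5868 → β = 0.4079
  β = 0.4079: g = -0.00197, g' = -0.5490 → β = 0.4043
Converged at β = 0.4043.
Compositions from xᵢ = zᵢ/(1+β(Kᵢ−1)), yᵢ = Kᵢxᵢ:
  1: x = 0.0936, y = 0.2630
  2: x = 0.1081, y = 0.1860
  3: x = 0.3769, y = 0.4372
  4: x = 0.4213, y = 0.1138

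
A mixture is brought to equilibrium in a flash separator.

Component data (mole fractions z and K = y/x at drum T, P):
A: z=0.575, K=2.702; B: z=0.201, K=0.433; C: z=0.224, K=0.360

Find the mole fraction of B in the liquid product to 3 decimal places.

x_B = 0.332

Let ψ = V/F and solve Σ zᵢ(Kᵢ−1)/(1+ψ(Kᵢ−1)) = 0.
Feasibility: ΣzᵢKᵢ = 1.721, Σzᵢ/Kᵢ = 1.299 — both > 1, two phases present.
Newton iteration, ψ⁰ = 0.35:
  ψ = 0.350: g = 0.2864, g' = -0.907 → ψ = 0.666
  ψ = 0.666: g = 0.0260, g' = -0.811 → ψ = 0.698
  ψ = 0.698: g = -0.0002, g' = -0.825 → ψ = 0.697
Converged at ψ = 0.697.
Compositions from xᵢ = zᵢ/(1+ψ(Kᵢ−1)), yᵢ = Kᵢxᵢ:
  A: x = 0.263, y = 0.710
  B: x = 0.332, y = 0.144
  C: x = 0.405, y = 0.146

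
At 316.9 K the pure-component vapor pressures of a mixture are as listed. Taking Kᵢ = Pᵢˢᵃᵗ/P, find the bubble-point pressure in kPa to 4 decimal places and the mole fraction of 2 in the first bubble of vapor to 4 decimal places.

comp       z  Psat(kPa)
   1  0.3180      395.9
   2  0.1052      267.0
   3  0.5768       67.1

At the bubble point ψ → 0, so ΣzᵢKᵢ = 1 with Kᵢ = Pᵢˢᵃᵗ/P ⇒ P = ΣzᵢPᵢˢᵃᵗ.
P = 0.3180·395.9 + 0.1052·267.0 + 0.5768·67.1 = 192.6879 kPa
yᵢ = zᵢPᵢˢᵃᵗ/P ⇒ y_2 = 0.1052·267.0/192.6879 = 0.1458

Pbub = 192.6879 kPa, y_2 = 0.1458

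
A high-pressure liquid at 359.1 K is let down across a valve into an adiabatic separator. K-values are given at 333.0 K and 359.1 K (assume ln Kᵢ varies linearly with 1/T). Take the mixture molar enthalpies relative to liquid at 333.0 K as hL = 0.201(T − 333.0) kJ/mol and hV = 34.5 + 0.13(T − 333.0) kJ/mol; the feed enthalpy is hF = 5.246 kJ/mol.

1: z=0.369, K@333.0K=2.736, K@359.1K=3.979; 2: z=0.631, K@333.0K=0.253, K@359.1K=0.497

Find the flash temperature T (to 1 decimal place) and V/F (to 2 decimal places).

T = 334.1 K, V/F = 0.15

Adiabatic flash: solve Rachford–Rice at each trial T, then check hF = ψ·hV(T) + (1−ψ)·hL(T).
  T = 333.0 K: K = (2.736, 0.253), RR gives ψ = 0.130, H_out = 4.502 kJ/mol
  T = 359.1 K: K = (3.979, 0.497), RR gives ψ = 0.522, H_out = 22.281 kJ/mol
  T = 346.1 K: K = (3.325, 0.360), RR gives ψ = 0.305, H_out = 12.867 kJ/mol
  T = 339.6 K: K = (3.024, 0.303), RR gives ψ = 0.218, H_out = 8.736 kJ/mol
  T = 336.3 K: K = (2.878, 0.277), RR gives ψ = 0.174, H_out = 6.641 kJ/mol
  T = 334.6 K: K = (2.804, 0.264), RR gives ψ = 0.152, H_out = 5.547 kJ/mol
Linear interpolation between T = 333.0 (H_out = 4.502) and T = 334.6 (H_out = 5.547) on hF = 5.246 gives T ≈ 334.1 K, at which ψ = 0.15.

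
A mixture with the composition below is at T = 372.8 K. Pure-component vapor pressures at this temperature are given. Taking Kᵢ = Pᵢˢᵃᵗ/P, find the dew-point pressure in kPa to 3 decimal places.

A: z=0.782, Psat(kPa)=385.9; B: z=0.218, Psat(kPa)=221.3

At the dew point ψ → 1, so Σzᵢ/Kᵢ = 1 with Kᵢ = Pᵢˢᵃᵗ/P ⇒ 1/P = Σzᵢ/Pᵢˢᵃᵗ.
1/P = 0.782/385.9 + 0.218/221.3 = 0.003012 ⇒ P = 332.058 kPa

Pdew = 332.058 kPa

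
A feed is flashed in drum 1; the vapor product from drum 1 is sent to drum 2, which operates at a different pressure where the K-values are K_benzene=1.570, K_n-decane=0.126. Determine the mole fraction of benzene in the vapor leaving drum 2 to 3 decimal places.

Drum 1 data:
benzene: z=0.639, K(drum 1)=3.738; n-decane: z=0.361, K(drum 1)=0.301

y_benzene (drum 2) = 0.950

Drum 1:
Binary case is linear: z₁(K₁−1)(1+ψ₁(K₂−1)) + z₂(K₂−1)(1+ψ₁(K₁−1)) = 0
⇒ ψ₁ = [z₁(K₁−1)+z₂(K₂−1)] / [−(K₁−1)(K₂−1)] = 1.4972/1.9139 = 0.782
Drum-1 compositions:
  benzene: x = 0.203, y = 0.760
  n-decane: x = 0.797, y = 0.240
Drum-2 feed = drum-1 vapor: z₂ = (0.7602, 0.2398).
Drum 2:
Rachford–Rice: g(ψ₂) = Σ zᵢ(Kᵢ−1)/(1+ψ₂(Kᵢ−1)) = 0.
g(0) = ΣzᵢKᵢ − 1 = 0.224 and g(1) = 1 − Σzᵢ/Kᵢ = -1.387, so a root lies in (0, 1).
Binary case is linear: z₁(K₁−1)(1+ψ₂(K₂−1)) + z₂(K₂−1)(1+ψ₂(K₁−1)) = 0
⇒ ψ₂ = [z₁(K₁−1)+z₂(K₂−1)] / [−(K₁−1)(K₂−1)] = 0.2238/0.4982 = 0.449
  benzene: x = 0.605, y = 0.950
  n-decane: x = 0.395, y = 0.050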